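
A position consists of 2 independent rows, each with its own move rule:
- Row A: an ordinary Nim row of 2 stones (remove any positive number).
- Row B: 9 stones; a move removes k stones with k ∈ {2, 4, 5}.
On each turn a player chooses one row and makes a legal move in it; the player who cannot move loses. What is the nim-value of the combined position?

3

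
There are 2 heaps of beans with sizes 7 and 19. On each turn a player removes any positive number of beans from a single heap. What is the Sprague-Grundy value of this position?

20

Nim-sum: 7 ^ 19 = 20.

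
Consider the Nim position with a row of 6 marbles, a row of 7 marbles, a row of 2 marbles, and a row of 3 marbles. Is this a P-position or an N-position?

P-position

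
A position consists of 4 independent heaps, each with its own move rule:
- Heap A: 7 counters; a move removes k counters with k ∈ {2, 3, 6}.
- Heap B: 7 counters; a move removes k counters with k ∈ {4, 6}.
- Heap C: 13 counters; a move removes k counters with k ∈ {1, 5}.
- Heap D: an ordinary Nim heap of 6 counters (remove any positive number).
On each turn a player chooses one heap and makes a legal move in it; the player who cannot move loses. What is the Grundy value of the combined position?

For heap A, compute g(0), g(1), … with moves {2, 3, 6}:
k:     0  1  2  3  4  5  6  7
g(k):  0  0  1  1  2  0  3  1
So g(7) = 1.
Build the Grundy sequence for heap B with g(k) = mex{g(k−s) : s ∈ {4, 6}, s ≤ k}:
g(0) = mex{} = 0
g(1) = mex{} = 0
g(2) = mex{} = 0
g(3) = mex{} = 0
g(4) = mex{0} = 1
g(5) = mex{0} = 1
g(6) = mex{0} = 1
g(7) = mex{0} = 1
So g(7) = 1.
For heap C, compute g(0), g(1), … with moves {1, 5}:
k:     0  1  2  3  4  5  6  7  8  9 10 11 12 13
g(k):  0  1  0  1  0  1  0  1  0  1  0  1  0  1
So g(13) = 1.
Heap D is a plain Nim heap of size 6, so its Grundy value is 6.
The value of a disjunctive sum is the nim-sum of the parts.
Combined value = 1 XOR 1 XOR 1 XOR 6 = 7.

7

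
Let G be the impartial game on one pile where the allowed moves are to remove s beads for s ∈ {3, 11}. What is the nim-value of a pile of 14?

0

Grundy values for subtraction set {3, 11}:
g(0) = mex{} = 0
g(1) = mex{} = 0
g(2) = mex{} = 0
g(3) = mex{0} = 1
g(4) = mex{0} = 1
g(5) = mex{0} = 1
g(6) = mex{1} = 0
g(7) = mex{1} = 0
g(8) = mex{1} = 0
g(9) = mex{0} = 1
g(10) = mex{0} = 1
g(11) = mex{0} = 1
g(12) = mex{0,1} = 2
g(13) = mex{0,1} = 2
g(14) = mex{1} = 0
So g(14) = 0.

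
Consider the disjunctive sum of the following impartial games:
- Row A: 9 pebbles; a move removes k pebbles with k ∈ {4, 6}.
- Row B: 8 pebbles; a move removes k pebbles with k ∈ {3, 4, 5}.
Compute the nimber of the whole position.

2

For row A, compute g(0), g(1), … with moves {4, 6}:
k:     0  1  2  3  4  5  6  7  8  9
g(k):  0  0  0  0  1  1  1  1  2  2
So g(9) = 2.
For row B, compute g(0), g(1), … with moves {3, 4, 5}:
g(0) = mex{} = 0
g(1) = mex{} = 0
g(2) = mex{} = 0
g(3) = mex{0} = 1
g(4) = mex{0} = 1
g(5) = mex{0} = 1
g(6) = mex{0,1} = 2
g(7) = mex{0,1} = 2
g(8) = mex{1} = 0
So g(8) = 0.
The value of a disjunctive sum is the nim-sum of the parts.
Combined value = 2 ⊕ 0 = 2.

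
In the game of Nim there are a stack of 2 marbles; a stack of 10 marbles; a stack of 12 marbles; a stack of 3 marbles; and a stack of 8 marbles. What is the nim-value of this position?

In binary:
  0010  (2)
  1010  (10)
  1100  (12)
  0011  (3)
  1000  (8)
  ----
  1111  (15)

15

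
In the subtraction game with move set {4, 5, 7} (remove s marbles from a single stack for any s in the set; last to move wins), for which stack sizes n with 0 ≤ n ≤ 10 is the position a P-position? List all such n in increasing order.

0, 1, 2, 3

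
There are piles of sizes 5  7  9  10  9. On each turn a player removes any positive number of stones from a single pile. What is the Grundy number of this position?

Write each in binary and XOR column by column:
  0101  (5)
  0111  (7)
  1001  (9)
  1010  (10)
  1001  (9)
  ----
  1000  (8)

8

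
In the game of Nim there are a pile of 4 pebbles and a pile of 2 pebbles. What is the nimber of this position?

6

Nim-sum: 4 ^ 2 = 6.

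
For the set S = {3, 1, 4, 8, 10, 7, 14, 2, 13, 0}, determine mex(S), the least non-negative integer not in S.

5

The values 0, 1, 2, 3, 4 are all present; 5 is the first non-negative integer missing from the set.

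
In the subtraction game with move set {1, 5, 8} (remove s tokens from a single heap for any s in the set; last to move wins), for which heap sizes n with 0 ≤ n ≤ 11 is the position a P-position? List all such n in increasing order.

Grundy values for subtraction set {1, 5, 8}:
g(0) = mex{} = 0
g(1) = mex{0} = 1
g(2) = mex{1} = 0
g(3) = mex{0} = 1
g(4) = mex{1} = 0
g(5) = mex{0} = 1
g(6) = mex{1} = 0
g(7) = mex{0} = 1
g(8) = mex{0,1} = 2
g(9) = mex{0,1,2} = 3
g(10) = mex{0,1,3} = 2
g(11) = mex{0,1,2} = 3
The P-positions (g = 0) in 0..11 are 0, 2, 4, 6.

0, 2, 4, 6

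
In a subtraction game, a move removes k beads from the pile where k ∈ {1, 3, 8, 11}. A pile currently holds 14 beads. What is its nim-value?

Grundy values for subtraction set {1, 3, 8, 11}:
g(0) = mex{} = 0
g(1) = mex{0} = 1
g(2) = mex{1} = 0
g(3) = mex{0} = 1
g(4) = mex{1} = 0
g(5) = mex{0} = 1
g(6) = mex{1} = 0
g(7) = mex{0} = 1
g(8) = mex{0,1} = 2
g(9) = mex{0,1,2} = 3
g(10) = mex{0,1,3} = 2
g(11) = mex{0,1,2} = 3
g(12) = mex{0,1,3} = 2
g(13) = mex{0,1,2} = 3
g(14) = mex{0,1,3} = 2
So g(14) = 2.

2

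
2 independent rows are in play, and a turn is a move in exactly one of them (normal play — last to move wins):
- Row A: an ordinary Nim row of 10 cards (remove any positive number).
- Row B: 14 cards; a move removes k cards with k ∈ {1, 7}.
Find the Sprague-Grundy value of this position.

10

Row A is a plain Nim row of size 10, so its Grundy value is 10.
Grundy values for row B (subtraction set {1, 7}):
g(0) = mex{} = 0
g(1) = mex{0} = 1
g(2) = mex{1} = 0
g(3) = mex{0} = 1
g(4) = mex{1} = 0
g(5) = mex{0} = 1
g(6) = mex{1} = 0
g(7) = mex{0} = 1
g(8) = mex{1} = 0
g(9) = mex{0} = 1
g(10) = mex{1} = 0
g(11) = mex{0} = 1
g(12) = mex{1} = 0
g(13) = mex{0} = 1
g(14) = mex{1} = 0
So g(14) = 0.
By the Sprague-Grundy theorem, the Grundy value of a sum of independent games is the XOR of the component values.
Combined value = 10 XOR 0 = 10.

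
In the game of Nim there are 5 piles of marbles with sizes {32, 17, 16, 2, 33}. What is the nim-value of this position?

2

Compute the nim-sum pairwise:
32 ^ 17 = 49
49 ^ 16 = 33
33 ^ 2 = 35
35 ^ 33 = 2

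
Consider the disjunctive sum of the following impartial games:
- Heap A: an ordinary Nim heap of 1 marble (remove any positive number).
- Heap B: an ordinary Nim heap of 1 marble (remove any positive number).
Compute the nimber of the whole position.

0

Heap A is a plain Nim heap of size 1, so its Grundy value is 1.
Heap B is a plain Nim heap of size 1, so its Grundy value is 1.
By the Sprague-Grundy theorem, the Grundy value of a sum of independent games is the XOR of the component values.
Combined value = 1 XOR 1 = 0.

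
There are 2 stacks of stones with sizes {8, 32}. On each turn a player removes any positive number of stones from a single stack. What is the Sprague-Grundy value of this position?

40

Bitwise XOR of the heap sizes:
  001000  (8)
  100000  (32)
  ------
  101000  (40)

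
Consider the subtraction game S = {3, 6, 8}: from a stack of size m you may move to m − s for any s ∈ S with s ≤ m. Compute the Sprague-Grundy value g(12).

Compute g(0), g(1), … for moves {3, 6, 8}:
g(0) = mex{} = 0
g(1) = mex{} = 0
g(2) = mex{} = 0
g(3) = mex{0} = 1
g(4) = mex{0} = 1
g(5) = mex{0} = 1
g(6) = mex{0,1} = 2
g(7) = mex{0,1} = 2
g(8) = mex{0,1} = 2
g(9) = mex{0,1,2} = 3
g(10) = mex{0,1,2} = 3
g(11) = mex{1,2} = 0
g(12) = mex{1,2,3} = 0
So g(12) = 0.

0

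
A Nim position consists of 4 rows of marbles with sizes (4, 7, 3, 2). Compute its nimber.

2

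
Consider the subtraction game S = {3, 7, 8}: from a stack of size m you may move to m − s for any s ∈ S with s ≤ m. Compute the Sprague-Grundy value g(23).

2

Build the Grundy sequence with g(k) = mex{g(k−s) : s ∈ {3, 7, 8}, s ≤ k}:
k:     0  1  2  3  4  5  6  7  8  9 10 11 12 13 14 15 16 17 18 19 20 21 22 23
g(k):  0  0  0  1  1  1  0  2  2  1  3  0  0  2  1  1  0  0  2  1  1  0  0  2
So g(23) = 2.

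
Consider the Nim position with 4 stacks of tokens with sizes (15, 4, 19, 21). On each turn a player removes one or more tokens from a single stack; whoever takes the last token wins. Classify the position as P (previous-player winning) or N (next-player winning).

N-position

In binary:
  01111  (15)
  00100  (4)
  10011  (19)
  10101  (21)
  -----
  01101  (13)
The nim-sum is 13 ≠ 0, so this is an N-position: the player to move can win.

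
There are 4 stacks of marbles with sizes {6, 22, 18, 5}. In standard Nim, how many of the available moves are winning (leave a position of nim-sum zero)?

3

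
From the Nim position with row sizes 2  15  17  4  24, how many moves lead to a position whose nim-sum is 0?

Compute the nim-sum pairwise:
2 XOR 15 = 13
13 XOR 17 = 28
28 XOR 4 = 24
24 XOR 24 = 0
The nim-sum is already 0, so every move leaves a nonzero nim-sum — there are no winning moves.

0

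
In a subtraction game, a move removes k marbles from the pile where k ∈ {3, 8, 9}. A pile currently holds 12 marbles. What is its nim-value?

Compute g(0), g(1), … for moves {3, 8, 9}:
k:     0  1  2  3  4  5  6  7  8  9 10 11 12
g(k):  0  0  0  1  1  1  0  0  2  1  1  3  0
So g(12) = 0.

0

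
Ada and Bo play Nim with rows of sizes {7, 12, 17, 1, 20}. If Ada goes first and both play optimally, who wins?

Write each in binary and XOR column by column:
  00111  (7)
  01100  (12)
  10001  (17)
  00001  (1)
  10100  (20)
  -----
  01111  (15)
The nim-sum is 15 ≠ 0, so this is an N-position: the player to move can win; Ada has a winning move.

Ada wins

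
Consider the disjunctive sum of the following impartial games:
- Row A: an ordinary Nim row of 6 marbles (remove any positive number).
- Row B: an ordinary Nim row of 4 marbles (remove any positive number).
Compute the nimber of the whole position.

2

Row A is a plain Nim row of size 6, so its Grundy value is 6.
Row B is a plain Nim row of size 4, so its Grundy value is 4.
The value of a disjunctive sum is the nim-sum of the parts.
Combined value = 6 XOR 4 = 2.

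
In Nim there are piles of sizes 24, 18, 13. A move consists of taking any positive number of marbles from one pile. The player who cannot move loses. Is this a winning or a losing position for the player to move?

Compute the nim-sum pairwise:
24 ^ 18 = 10
10 ^ 13 = 7
The nim-sum is 7 ≠ 0, so this is an N-position: the player to move can win.

Winning position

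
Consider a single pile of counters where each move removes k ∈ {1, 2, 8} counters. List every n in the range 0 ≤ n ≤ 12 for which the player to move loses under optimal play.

0, 3, 6, 9, 12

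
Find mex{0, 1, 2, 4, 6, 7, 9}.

3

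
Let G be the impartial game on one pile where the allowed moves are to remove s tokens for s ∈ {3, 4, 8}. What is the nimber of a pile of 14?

0

Grundy values for subtraction set {3, 4, 8}:
g(0) = mex{} = 0
g(1) = mex{} = 0
g(2) = mex{} = 0
g(3) = mex{0} = 1
g(4) = mex{0} = 1
g(5) = mex{0} = 1
g(6) = mex{0,1} = 2
g(7) = mex{1} = 0
g(8) = mex{0,1} = 2
g(9) = mex{0,1,2} = 3
g(10) = mex{0,2} = 1
g(11) = mex{0,1,2} = 3
g(12) = mex{1,2,3} = 0
g(13) = mex{1,3} = 0
g(14) = mex{1,2,3} = 0
So g(14) = 0.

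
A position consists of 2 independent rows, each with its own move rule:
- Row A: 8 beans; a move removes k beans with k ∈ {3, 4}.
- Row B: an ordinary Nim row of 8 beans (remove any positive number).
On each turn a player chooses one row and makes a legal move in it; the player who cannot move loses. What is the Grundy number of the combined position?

8

Grundy values for row A (subtraction set {3, 4}):
g(0) = mex{} = 0
g(1) = mex{} = 0
g(2) = mex{} = 0
g(3) = mex{0} = 1
g(4) = mex{0} = 1
g(5) = mex{0} = 1
g(6) = mex{0,1} = 2
g(7) = mex{1} = 0
g(8) = mex{1} = 0
So g(8) = 0.
Row B is a plain Nim row of size 8, so its Grundy value is 8.
By the Sprague-Grundy theorem, the Grundy value of a sum of independent games is the XOR of the component values.
Combined value = 0 XOR 8 = 8.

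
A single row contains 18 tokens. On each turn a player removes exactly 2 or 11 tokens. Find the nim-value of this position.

0

Compute g(0), g(1), … for moves {2, 11}:
k:     0  1  2  3  4  5  6  7  8  9 10 11 12 13 14 15 16 17 18
g(k):  0  0  1  1  0  0  1  1  0  0  1  1  2  0  0  1  1  0  0
So g(18) = 0.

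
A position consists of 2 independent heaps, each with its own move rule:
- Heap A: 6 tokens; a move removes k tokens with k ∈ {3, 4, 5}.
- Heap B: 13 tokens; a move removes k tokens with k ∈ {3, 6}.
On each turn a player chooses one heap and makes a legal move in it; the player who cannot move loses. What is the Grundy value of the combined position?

Grundy values for heap A (subtraction set {3, 4, 5}):
k:     0  1  2  3  4  5  6
g(k):  0  0  0  1  1  1  2
So g(6) = 2.
Build the Grundy sequence for heap B with g(k) = mex{g(k−s) : s ∈ {3, 6}, s ≤ k}:
g(0) = mex{} = 0
g(1) = mex{} = 0
g(2) = mex{} = 0
g(3) = mex{0} = 1
g(4) = mex{0} = 1
g(5) = mex{0} = 1
g(6) = mex{0,1} = 2
g(7) = mex{0,1} = 2
g(8) = mex{0,1} = 2
g(9) = mex{1,2} = 0
g(10) = mex{1,2} = 0
g(11) = mex{1,2} = 0
g(12) = mex{0,2} = 1
g(13) = mex{0,2} = 1
So g(13) = 1.
The value of a disjunctive sum is the nim-sum of the parts.
Combined value = 2 ⊕ 1 = 3.

3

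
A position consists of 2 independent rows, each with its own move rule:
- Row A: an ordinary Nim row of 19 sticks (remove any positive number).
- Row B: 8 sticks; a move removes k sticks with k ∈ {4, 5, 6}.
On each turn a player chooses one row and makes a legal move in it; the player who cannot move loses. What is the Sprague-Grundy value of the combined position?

Row A is a plain Nim row of size 19, so its Grundy value is 19.
Grundy values for row B (subtraction set {4, 5, 6}):
k:     0  1  2  3  4  5  6  7  8
g(k):  0  0  0  0  1  1  1  1  2
So g(8) = 2.
The value of a disjunctive sum is the nim-sum of the parts.
Combined value = 19 ⊕ 2 = 17.

17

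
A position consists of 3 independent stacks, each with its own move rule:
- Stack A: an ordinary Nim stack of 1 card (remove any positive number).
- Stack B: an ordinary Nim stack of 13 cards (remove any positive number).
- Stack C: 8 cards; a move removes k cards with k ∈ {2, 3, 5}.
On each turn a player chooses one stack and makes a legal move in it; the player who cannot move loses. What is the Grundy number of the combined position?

12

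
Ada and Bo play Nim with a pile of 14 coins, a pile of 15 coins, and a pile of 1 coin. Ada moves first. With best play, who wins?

Bo wins

Nim-sum: 14 ^ 15 ^ 1 = 0.
The nim-sum is 0, so this is a P-position: the player to move is in a losing position under optimal play; Ada is about to move from it and so loses — Bo wins.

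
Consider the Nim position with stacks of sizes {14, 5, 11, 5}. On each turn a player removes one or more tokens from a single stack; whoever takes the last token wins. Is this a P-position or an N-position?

N-position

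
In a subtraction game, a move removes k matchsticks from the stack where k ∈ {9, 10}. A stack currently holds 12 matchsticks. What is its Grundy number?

Compute g(0), g(1), … for moves {9, 10}:
k:     0  1  2  3  4  5  6  7  8  9 10 11 12
g(k):  0  0  0  0  0  0  0  0  0  1  1  1  1
So g(12) = 1.

1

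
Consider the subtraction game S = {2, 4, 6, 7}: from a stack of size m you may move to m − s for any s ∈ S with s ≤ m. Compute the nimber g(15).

3

Compute g(0), g(1), … for moves {2, 4, 6, 7}:
k:     0  1  2  3  4  5  6  7  8  9 10 11 12 13 14 15
g(k):  0  0  1  1  2  2  3  3  4  0  0  1  1  2  2  3
So g(15) = 3.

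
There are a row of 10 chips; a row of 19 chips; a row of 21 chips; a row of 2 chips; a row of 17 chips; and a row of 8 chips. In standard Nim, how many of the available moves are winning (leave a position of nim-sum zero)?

Write each in binary and XOR column by column:
  01010  (10)
  10011  (19)
  10101  (21)
  00010  (2)
  10001  (17)
  01000  (8)
  -----
  10111  (23)
The overall nim-sum is X = 23. A row of size p has a winning move iff p XOR X < p (reduce it to p XOR X).
  10: 10 XOR 23 = 29 ≥ 10 — no move.
  19: 19 XOR 23 = 4 < 19 — winning move (to 4).
  21: 21 XOR 23 = 2 < 21 — winning move (to 2).
  2: 2 XOR 23 = 21 ≥ 2 — no move.
  17: 17 XOR 23 = 6 < 17 — winning move (to 6).
  8: 8 XOR 23 = 31 ≥ 8 — no move.
That gives 3 winning moves.

3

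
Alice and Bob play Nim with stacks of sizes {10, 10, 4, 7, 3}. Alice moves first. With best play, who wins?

Bob wins

In binary:
  1010  (10)
  1010  (10)
  0100  (4)
  0111  (7)
  0011  (3)
  ----
  0000  (0)
The nim-sum is 0, so this is a P-position: the player to move is in a losing position under optimal play; Alice is about to move from it and so loses — Bob wins.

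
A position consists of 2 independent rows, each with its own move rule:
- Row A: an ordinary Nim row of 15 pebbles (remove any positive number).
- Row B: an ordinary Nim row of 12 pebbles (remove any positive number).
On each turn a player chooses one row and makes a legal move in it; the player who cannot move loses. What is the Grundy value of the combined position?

3

Row A is a plain Nim row of size 15, so its Grundy value is 15.
Row B is a plain Nim row of size 12, so its Grundy value is 12.
By the Sprague-Grundy theorem, the Grundy value of a sum of independent games is the XOR of the component values.
Combined value = 15 ⊕ 12 = 3.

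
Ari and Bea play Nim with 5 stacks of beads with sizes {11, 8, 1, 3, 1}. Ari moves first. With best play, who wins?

Bea wins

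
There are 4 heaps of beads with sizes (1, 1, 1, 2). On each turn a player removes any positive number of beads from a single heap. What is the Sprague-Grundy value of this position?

Compute the nim-sum pairwise:
1 ^ 1 = 0
0 ^ 1 = 1
1 ^ 2 = 3

3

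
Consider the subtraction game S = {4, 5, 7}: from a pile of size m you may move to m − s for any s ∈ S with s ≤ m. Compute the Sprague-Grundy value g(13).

0

Grundy values for subtraction set {4, 5, 7}:
k:     0  1  2  3  4  5  6  7  8  9 10 11 12 13
g(k):  0  0  0  0  1  1  1  1  2  2  2  0  0  0
So g(13) = 0.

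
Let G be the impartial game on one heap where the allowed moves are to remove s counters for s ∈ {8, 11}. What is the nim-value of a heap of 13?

Build the Grundy sequence with g(k) = mex{g(k−s) : s ∈ {8, 11}, s ≤ k}:
g(0) = mex{} = 0
g(1) = mex{} = 0
g(2) = mex{} = 0
g(3) = mex{} = 0
g(4) = mex{} = 0
g(5) = mex{} = 0
g(6) = mex{} = 0
g(7) = mex{} = 0
g(8) = mex{0} = 1
g(9) = mex{0} = 1
g(10) = mex{0} = 1
g(11) = mex{0} = 1
g(12) = mex{0} = 1
g(13) = mex{0} = 1
So g(13) = 1.

1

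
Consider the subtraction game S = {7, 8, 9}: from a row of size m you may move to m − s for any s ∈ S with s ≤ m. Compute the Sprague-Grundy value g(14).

2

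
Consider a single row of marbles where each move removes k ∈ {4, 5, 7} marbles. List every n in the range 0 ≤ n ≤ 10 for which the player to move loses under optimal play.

Compute g(0), g(1), … for moves {4, 5, 7}:
g(0) = mex{} = 0
g(1) = mex{} = 0
g(2) = mex{} = 0
g(3) = mex{} = 0
g(4) = mex{0} = 1
g(5) = mex{0} = 1
g(6) = mex{0} = 1
g(7) = mex{0} = 1
g(8) = mex{0,1} = 2
g(9) = mex{0,1} = 2
g(10) = mex{0,1} = 2
The P-positions (g = 0) in 0..10 are 0, 1, 2, 3.

0, 1, 2, 3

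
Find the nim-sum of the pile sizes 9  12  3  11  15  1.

3

Compute the nim-sum pairwise:
9 ⊕ 12 = 5
5 ⊕ 3 = 6
6 ⊕ 11 = 13
13 ⊕ 15 = 2
2 ⊕ 1 = 3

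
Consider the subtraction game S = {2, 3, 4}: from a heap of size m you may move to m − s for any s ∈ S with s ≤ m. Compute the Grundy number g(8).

1

Grundy values for subtraction set {2, 3, 4}:
k:     0  1  2  3  4  5  6  7  8
g(k):  0  0  1  1  2  2  0  0  1
So g(8) = 1.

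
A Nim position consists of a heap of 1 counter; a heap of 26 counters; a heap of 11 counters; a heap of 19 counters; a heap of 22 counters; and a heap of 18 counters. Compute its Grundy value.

7

In binary:
  00001  (1)
  11010  (26)
  01011  (11)
  10011  (19)
  10110  (22)
  10010  (18)
  -----
  00111  (7)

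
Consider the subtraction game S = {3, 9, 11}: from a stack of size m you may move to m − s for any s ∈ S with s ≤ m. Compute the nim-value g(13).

Compute g(0), g(1), … for moves {3, 9, 11}:
g(0) = mex{} = 0
g(1) = mex{} = 0
g(2) = mex{} = 0
g(3) = mex{0} = 1
g(4) = mex{0} = 1
g(5) = mex{0} = 1
g(6) = mex{1} = 0
g(7) = mex{1} = 0
g(8) = mex{1} = 0
g(9) = mex{0} = 1
g(10) = mex{0} = 1
g(11) = mex{0} = 1
g(12) = mex{0,1} = 2
g(13) = mex{0,1} = 2
So g(13) = 2.

2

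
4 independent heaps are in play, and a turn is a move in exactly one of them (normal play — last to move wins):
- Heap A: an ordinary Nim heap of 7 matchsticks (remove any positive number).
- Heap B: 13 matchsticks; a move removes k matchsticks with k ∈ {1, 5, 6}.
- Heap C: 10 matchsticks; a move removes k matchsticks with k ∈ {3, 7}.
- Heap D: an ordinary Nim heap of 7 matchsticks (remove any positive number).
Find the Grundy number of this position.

Heap A is a plain Nim heap of size 7, so its Grundy value is 7.
Build the Grundy sequence for heap B with g(k) = mex{g(k−s) : s ∈ {1, 5, 6}, s ≤ k}:
k:     0  1  2  3  4  5  6  7  8  9 10 11 12 13
g(k):  0  1  0  1  0  1  2  3  2  3  2  0  1  0
So g(13) = 0.
For heap C, compute g(0), g(1), … with moves {3, 7}:
g(0) = mex{} = 0
g(1) = mex{} = 0
g(2) = mex{} = 0
g(3) = mex{0} = 1
g(4) = mex{0} = 1
g(5) = mex{0} = 1
g(6) = mex{1} = 0
g(7) = mex{0,1} = 2
g(8) = mex{0,1} = 2
g(9) = mex{0} = 1
g(10) = mex{1,2} = 0
So g(10) = 0.
Heap D is a plain Nim heap of size 7, so its Grundy value is 7.
The value of a disjunctive sum is the nim-sum of the parts.
Combined value = 7 ⊕ 0 ⊕ 0 ⊕ 7 = 0.

0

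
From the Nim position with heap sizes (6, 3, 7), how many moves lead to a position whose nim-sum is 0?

Bitwise XOR of the heap sizes:
  110  (6)
  011  (3)
  111  (7)
  ---
  010  (2)
The overall nim-sum is X = 2. A heap of size p has a winning move iff p XOR X < p (reduce it to p XOR X).
  6: 6 XOR 2 = 4 < 6 — winning move (to 4).
  3: 3 XOR 2 = 1 < 3 — winning move (to 1).
  7: 7 XOR 2 = 5 < 7 — winning move (to 5).
That gives 3 winning moves.

3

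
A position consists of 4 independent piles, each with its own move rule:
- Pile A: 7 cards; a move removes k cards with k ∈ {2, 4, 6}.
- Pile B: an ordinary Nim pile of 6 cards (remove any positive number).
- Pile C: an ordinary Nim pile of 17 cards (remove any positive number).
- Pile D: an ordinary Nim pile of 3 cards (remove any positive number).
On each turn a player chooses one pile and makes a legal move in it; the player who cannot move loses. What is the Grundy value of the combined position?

23

For pile A, compute g(0), g(1), … with moves {2, 4, 6}:
g(0) = mex{} = 0
g(1) = mex{} = 0
g(2) = mex{0} = 1
g(3) = mex{0} = 1
g(4) = mex{0,1} = 2
g(5) = mex{0,1} = 2
g(6) = mex{0,1,2} = 3
g(7) = mex{0,1,2} = 3
So g(7) = 3.
Pile B is a plain Nim pile of size 6, so its Grundy value is 6.
Pile C is a plain Nim pile of size 17, so its Grundy value is 17.
Pile D is a plain Nim pile of size 3, so its Grundy value is 3.
By the Sprague-Grundy theorem, the Grundy value of a sum of independent games is the XOR of the component values.
Combined value = 3 ⊕ 6 ⊕ 17 ⊕ 3 = 23.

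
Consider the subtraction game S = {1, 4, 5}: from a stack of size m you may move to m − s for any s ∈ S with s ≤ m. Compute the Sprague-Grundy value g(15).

Grundy values for subtraction set {1, 4, 5}:
k:     0  1  2  3  4  5  6  7  8  9 10 11 12 13 14 15
g(k):  0  1  0  1  2  3  2  3  0  1  0  1  2  3  2  3
So g(15) = 3.

3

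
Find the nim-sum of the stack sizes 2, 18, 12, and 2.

30

Nim-sum: 2 ^ 18 ^ 12 ^ 2 = 30.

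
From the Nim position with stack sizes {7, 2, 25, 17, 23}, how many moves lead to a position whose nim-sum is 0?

3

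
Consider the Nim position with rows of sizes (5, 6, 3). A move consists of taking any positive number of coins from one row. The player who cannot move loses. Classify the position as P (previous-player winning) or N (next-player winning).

Compute the nim-sum pairwise:
5 ^ 6 = 3
3 ^ 3 = 0
The nim-sum is 0, so this is a P-position: the player to move is in a losing position under optimal play.

P-position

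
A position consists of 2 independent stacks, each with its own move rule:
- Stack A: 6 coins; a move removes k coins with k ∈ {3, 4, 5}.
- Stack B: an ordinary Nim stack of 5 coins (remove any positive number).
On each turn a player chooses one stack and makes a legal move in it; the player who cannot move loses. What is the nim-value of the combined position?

For stack A, compute g(0), g(1), … with moves {3, 4, 5}:
g(0) = mex{} = 0
g(1) = mex{} = 0
g(2) = mex{} = 0
g(3) = mex{0} = 1
g(4) = mex{0} = 1
g(5) = mex{0} = 1
g(6) = mex{0,1} = 2
So g(6) = 2.
Stack B is a plain Nim stack of size 5, so its Grundy value is 5.
The value of a disjunctive sum is the nim-sum of the parts.
Combined value = 2 XOR 5 = 7.

7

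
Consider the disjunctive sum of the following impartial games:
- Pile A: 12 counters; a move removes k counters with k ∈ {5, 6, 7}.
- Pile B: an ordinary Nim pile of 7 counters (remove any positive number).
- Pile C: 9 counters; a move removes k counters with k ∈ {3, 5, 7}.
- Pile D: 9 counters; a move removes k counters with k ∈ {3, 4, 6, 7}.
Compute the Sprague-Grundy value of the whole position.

Build the Grundy sequence for pile A with g(k) = mex{g(k−s) : s ∈ {5, 6, 7}, s ≤ k}:
g(0) = mex{} = 0
g(1) = mex{} = 0
g(2) = mex{} = 0
g(3) = mex{} = 0
g(4) = mex{} = 0
g(5) = mex{0} = 1
g(6) = mex{0} = 1
g(7) = mex{0} = 1
g(8) = mex{0} = 1
g(9) = mex{0} = 1
g(10) = mex{0,1} = 2
g(11) = mex{0,1} = 2
g(12) = mex{1} = 0
So g(12) = 0.
Pile B is a plain Nim pile of size 7, so its Grundy value is 7.
Build the Grundy sequence for pile C with g(k) = mex{g(k−s) : s ∈ {3, 5, 7}, s ≤ k}:
k:     0  1  2  3  4  5  6  7  8  9
g(k):  0  0  0  1  1  1  2  2  2  3
So g(9) = 3.
For pile D, compute g(0), g(1), … with moves {3, 4, 6, 7}:
k:     0  1  2  3  4  5  6  7  8  9
g(k):  0  0  0  1  1  1  2  2  2  3
So g(9) = 3.
The value of a disjunctive sum is the nim-sum of the parts.
Combined value = 0 XOR 7 XOR 3 XOR 3 = 7.

7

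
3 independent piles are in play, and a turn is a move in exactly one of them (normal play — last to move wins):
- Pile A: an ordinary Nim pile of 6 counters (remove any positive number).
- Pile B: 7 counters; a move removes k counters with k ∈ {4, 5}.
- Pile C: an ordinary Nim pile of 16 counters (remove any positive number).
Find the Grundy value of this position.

Pile A is a plain Nim pile of size 6, so its Grundy value is 6.
For pile B, compute g(0), g(1), … with moves {4, 5}:
k:     0  1  2  3  4  5  6  7
g(k):  0  0  0  0  1  1  1  1
So g(7) = 1.
Pile C is a plain Nim pile of size 16, so its Grundy value is 16.
The value of a disjunctive sum is the nim-sum of the parts.
Combined value = 6 XOR 1 XOR 16 = 23.

23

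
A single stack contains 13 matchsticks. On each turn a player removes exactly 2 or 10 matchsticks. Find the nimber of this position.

Grundy values for subtraction set {2, 10}:
g(0) = mex{} = 0
g(1) = mex{} = 0
g(2) = mex{0} = 1
g(3) = mex{0} = 1
g(4) = mex{1} = 0
g(5) = mex{1} = 0
g(6) = mex{0} = 1
g(7) = mex{0} = 1
g(8) = mex{1} = 0
g(9) = mex{1} = 0
g(10) = mex{0} = 1
g(11) = mex{0} = 1
g(12) = mex{1} = 0
g(13) = mex{1} = 0
So g(13) = 0.

0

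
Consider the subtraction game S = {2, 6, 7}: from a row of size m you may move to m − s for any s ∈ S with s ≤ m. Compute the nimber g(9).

Grundy values for subtraction set {2, 6, 7}:
g(0) = mex{} = 0
g(1) = mex{} = 0
g(2) = mex{0} = 1
g(3) = mex{0} = 1
g(4) = mex{1} = 0
g(5) = mex{1} = 0
g(6) = mex{0} = 1
g(7) = mex{0} = 1
g(8) = mex{0,1} = 2
g(9) = mex{1} = 0
So g(9) = 0.

0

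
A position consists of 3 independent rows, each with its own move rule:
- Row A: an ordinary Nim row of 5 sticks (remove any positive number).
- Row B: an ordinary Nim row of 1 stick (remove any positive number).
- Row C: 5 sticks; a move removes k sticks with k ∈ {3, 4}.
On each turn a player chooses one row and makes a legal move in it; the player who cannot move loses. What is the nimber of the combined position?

5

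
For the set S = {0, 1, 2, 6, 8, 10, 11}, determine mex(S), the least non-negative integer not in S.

3

The values 0, 1, 2 are all present; 3 is the first non-negative integer missing from the set.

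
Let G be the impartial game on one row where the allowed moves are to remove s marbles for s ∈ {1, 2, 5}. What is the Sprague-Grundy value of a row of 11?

2

Build the Grundy sequence with g(k) = mex{g(k−s) : s ∈ {1, 2, 5}, s ≤ k}:
k:     0  1  2  3  4  5  6  7  8  9 10 11
g(k):  0  1  2  0  1  2  0  1  2  0  1  2
So g(11) = 2.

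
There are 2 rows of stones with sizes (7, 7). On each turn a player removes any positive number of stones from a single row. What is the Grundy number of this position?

Write each in binary and XOR column by column:
  111  (7)
  111  (7)
  ---
  000  (0)

0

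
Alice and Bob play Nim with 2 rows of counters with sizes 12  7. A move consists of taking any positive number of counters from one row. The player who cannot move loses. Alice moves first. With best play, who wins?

Alice wins

Bitwise XOR of the heap sizes:
  1100  (12)
  0111  (7)
  ----
  1011  (11)
The nim-sum is 11 ≠ 0, so this is an N-position: the player to move can win; Alice has a winning move.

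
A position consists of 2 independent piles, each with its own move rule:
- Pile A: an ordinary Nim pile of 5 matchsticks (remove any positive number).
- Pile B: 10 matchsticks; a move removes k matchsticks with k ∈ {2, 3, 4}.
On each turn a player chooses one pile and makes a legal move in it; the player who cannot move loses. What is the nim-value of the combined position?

7

Pile A is a plain Nim pile of size 5, so its Grundy value is 5.
Grundy values for pile B (subtraction set {2, 3, 4}):
g(0) = mex{} = 0
g(1) = mex{} = 0
g(2) = mex{0} = 1
g(3) = mex{0} = 1
g(4) = mex{0,1} = 2
g(5) = mex{0,1} = 2
g(6) = mex{1,2} = 0
g(7) = mex{1,2} = 0
g(8) = mex{0,2} = 1
g(9) = mex{0,2} = 1
g(10) = mex{0,1} = 2
So g(10) = 2.
The value of a disjunctive sum is the nim-sum of the parts.
Combined value = 5 ⊕ 2 = 7.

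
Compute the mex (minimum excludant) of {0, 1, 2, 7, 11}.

The values 0, 1, 2 are all present; 3 is the first non-negative integer missing from the set.

3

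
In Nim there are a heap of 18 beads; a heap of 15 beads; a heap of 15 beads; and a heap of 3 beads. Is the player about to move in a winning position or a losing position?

Winning position

Nim-sum: 18 ⊕ 15 ⊕ 15 ⊕ 3 = 17.
The nim-sum is 17 ≠ 0, so this is an N-position: the player to move can win.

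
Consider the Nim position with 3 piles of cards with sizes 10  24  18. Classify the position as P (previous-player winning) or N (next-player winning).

Nim-sum: 10 XOR 24 XOR 18 = 0.
The nim-sum is 0, so this is a P-position: the player to move is in a losing position under optimal play.

P-position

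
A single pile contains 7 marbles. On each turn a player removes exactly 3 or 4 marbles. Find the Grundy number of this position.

0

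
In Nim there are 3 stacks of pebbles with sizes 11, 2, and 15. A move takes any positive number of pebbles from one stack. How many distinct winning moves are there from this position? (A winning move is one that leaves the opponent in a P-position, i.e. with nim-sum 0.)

Compute the nim-sum pairwise:
11 XOR 2 = 9
9 XOR 15 = 6
The overall nim-sum is X = 6. A stack of size p has a winning move iff p XOR X < p (reduce it to p XOR X).
  11: 11 XOR 6 = 13 ≥ 11 — no move.
  2: 2 XOR 6 = 4 ≥ 2 — no move.
  15: 15 XOR 6 = 9 < 15 — winning move (to 9).
That gives 1 winning move.

1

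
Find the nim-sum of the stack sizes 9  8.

1

Compute the nim-sum pairwise:
9 XOR 8 = 1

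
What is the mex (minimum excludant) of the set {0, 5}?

0 is in the set but 1 is not, so the mex is 1.

1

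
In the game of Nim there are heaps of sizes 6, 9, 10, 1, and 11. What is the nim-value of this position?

15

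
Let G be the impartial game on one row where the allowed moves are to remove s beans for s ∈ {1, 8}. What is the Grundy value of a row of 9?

0

Compute g(0), g(1), … for moves {1, 8}:
g(0) = mex{} = 0
g(1) = mex{0} = 1
g(2) = mex{1} = 0
g(3) = mex{0} = 1
g(4) = mex{1} = 0
g(5) = mex{0} = 1
g(6) = mex{1} = 0
g(7) = mex{0} = 1
g(8) = mex{0,1} = 2
g(9) = mex{1,2} = 0
So g(9) = 0.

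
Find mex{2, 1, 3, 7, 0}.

The values 0, 1, 2, 3 are all present; 4 is the first non-negative integer missing from the set.

4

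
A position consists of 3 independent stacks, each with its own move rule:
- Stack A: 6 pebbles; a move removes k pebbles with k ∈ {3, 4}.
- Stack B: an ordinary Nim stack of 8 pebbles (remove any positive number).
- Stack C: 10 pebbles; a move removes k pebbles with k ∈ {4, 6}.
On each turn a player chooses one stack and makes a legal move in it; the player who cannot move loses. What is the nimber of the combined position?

10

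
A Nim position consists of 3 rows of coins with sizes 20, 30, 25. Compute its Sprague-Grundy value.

Write each in binary and XOR column by column:
  10100  (20)
  11110  (30)
  11001  (25)
  -----
  10011  (19)

19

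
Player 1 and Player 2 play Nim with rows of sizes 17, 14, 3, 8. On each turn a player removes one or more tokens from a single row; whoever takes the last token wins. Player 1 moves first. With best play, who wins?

Compute the nim-sum pairwise:
17 ^ 14 = 31
31 ^ 3 = 28
28 ^ 8 = 20
The nim-sum is 20 ≠ 0, so this is an N-position: the player to move can win; Player 1 has a winning move.

Player 1 wins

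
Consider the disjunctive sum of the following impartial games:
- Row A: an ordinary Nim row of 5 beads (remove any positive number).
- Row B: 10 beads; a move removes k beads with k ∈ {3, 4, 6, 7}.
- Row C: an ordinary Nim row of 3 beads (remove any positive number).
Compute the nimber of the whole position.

Row A is a plain Nim row of size 5, so its Grundy value is 5.
For row B, compute g(0), g(1), … with moves {3, 4, 6, 7}:
g(0) = mex{} = 0
g(1) = mex{} = 0
g(2) = mex{} = 0
g(3) = mex{0} = 1
g(4) = mex{0} = 1
g(5) = mex{0} = 1
g(6) = mex{0,1} = 2
g(7) = mex{0,1} = 2
g(8) = mex{0,1} = 2
g(9) = mex{0,1,2} = 3
g(10) = mex{1,2} = 0
So g(10) = 0.
Row C is a plain Nim row of size 3, so its Grundy value is 3.
The value of a disjunctive sum is the nim-sum of the parts.
Combined value = 5 XOR 0 XOR 3 = 6.

6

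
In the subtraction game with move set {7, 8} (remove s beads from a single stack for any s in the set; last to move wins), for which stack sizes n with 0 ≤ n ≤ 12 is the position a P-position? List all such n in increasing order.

Grundy values for subtraction set {7, 8}:
k:     0  1  2  3  4  5  6  7  8  9 10 11 12
g(k):  0  0  0  0  0  0  0  1  1  1  1  1  1
The P-positions (g = 0) in 0..12 are 0, 1, 2, 3, 4, 5, 6.

0, 1, 2, 3, 4, 5, 6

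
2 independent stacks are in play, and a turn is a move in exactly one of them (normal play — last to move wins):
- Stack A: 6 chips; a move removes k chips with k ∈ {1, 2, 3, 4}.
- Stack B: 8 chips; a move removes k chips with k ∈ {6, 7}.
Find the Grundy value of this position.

Grundy values for stack A (subtraction set {1, 2, 3, 4}):
g(0) = mex{} = 0
g(1) = mex{0} = 1
g(2) = mex{0,1} = 2
g(3) = mex{0,1,2} = 3
g(4) = mex{0,1,2,3} = 4
g(5) = mex{1,2,3,4} = 0
g(6) = mex{0,2,3,4} = 1
So g(6) = 1.
Build the Grundy sequence for stack B with g(k) = mex{g(k−s) : s ∈ {6, 7}, s ≤ k}:
k:     0  1  2  3  4  5  6  7  8
g(k):  0  0  0  0  0  0  1  1  1
So g(8) = 1.
By the Sprague-Grundy theorem, the Grundy value of a sum of independent games is the XOR of the component values.
Combined value = 1 ⊕ 1 = 0.

0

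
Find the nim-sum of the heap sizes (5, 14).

Compute the nim-sum pairwise:
5 XOR 14 = 11

11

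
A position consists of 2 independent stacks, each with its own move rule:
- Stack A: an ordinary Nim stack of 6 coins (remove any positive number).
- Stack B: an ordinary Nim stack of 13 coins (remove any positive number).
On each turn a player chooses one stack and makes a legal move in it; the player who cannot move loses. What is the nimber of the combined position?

Stack A is a plain Nim stack of size 6, so its Grundy value is 6.
Stack B is a plain Nim stack of size 13, so its Grundy value is 13.
By the Sprague-Grundy theorem, the Grundy value of a sum of independent games is the XOR of the component values.
Combined value = 6 ⊕ 13 = 11.

11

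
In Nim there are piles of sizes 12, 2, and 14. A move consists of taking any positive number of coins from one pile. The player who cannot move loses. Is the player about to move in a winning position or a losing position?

In binary:
  1100  (12)
  0010  (2)
  1110  (14)
  ----
  0000  (0)
The nim-sum is 0, so this is a P-position: the player to move is in a losing position under optimal play.

Losing position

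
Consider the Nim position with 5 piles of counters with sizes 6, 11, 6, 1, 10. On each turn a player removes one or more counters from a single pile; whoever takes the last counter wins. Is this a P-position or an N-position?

Write each in binary and XOR column by column:
  0110  (6)
  1011  (11)
  0110  (6)
  0001  (1)
  1010  (10)
  ----
  0000  (0)
The nim-sum is 0, so this is a P-position: the player to move is in a losing position under optimal play.

P-position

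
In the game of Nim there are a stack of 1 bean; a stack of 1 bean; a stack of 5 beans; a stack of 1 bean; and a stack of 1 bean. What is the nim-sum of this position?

5

Compute the nim-sum pairwise:
1 XOR 1 = 0
0 XOR 5 = 5
5 XOR 1 = 4
4 XOR 1 = 5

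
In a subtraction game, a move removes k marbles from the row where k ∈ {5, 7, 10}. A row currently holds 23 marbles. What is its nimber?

Grundy values for subtraction set {5, 7, 10}:
k:     0  1  2  3  4  5  6  7  8  9 10 11 12 13 14 15 16 17 18 19 20 21 22 23
g(k):  0  0  0  0  0  1  1  1  1  1  2  2  2  2  2  0  0  0  0  0  1  1  1  1
So g(23) = 1.

1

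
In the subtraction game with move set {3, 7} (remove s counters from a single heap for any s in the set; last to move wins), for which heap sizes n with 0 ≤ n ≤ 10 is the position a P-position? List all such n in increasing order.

Grundy values for subtraction set {3, 7}:
k:     0  1  2  3  4  5  6  7  8  9 10
g(k):  0  0  0  1  1  1  0  2  2  1  0
The P-positions (g = 0) in 0..10 are 0, 1, 2, 6, 10.

0, 1, 2, 6, 10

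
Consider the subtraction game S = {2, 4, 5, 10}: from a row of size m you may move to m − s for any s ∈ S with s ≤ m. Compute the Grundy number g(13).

Compute g(0), g(1), … for moves {2, 4, 5, 10}:
g(0) = mex{} = 0
g(1) = mex{} = 0
g(2) = mex{0} = 1
g(3) = mex{0} = 1
g(4) = mex{0,1} = 2
g(5) = mex{0,1} = 2
g(6) = mex{0,1,2} = 3
g(7) = mex{1,2} = 0
g(8) = mex{1,2,3} = 0
g(9) = mex{0,2} = 1
g(10) = mex{0,2,3} = 1
g(11) = mex{0,1,3} = 2
g(12) = mex{0,1} = 2
g(13) = mex{0,1,2} = 3
So g(13) = 3.

3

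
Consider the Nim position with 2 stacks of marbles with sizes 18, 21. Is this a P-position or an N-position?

N-position

Bitwise XOR of the heap sizes:
  10010  (18)
  10101  (21)
  -----
  00111  (7)
The nim-sum is 7 ≠ 0, so this is an N-position: the player to move can win.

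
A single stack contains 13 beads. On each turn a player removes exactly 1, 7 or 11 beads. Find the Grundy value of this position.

1

Build the Grundy sequence with g(k) = mex{g(k−s) : s ∈ {1, 7, 11}, s ≤ k}:
k:     0  1  2  3  4  5  6  7  8  9 10 11 12 13
g(k):  0  1  0  1  0  1  0  1  0  1  0  1  0  1
So g(13) = 1.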